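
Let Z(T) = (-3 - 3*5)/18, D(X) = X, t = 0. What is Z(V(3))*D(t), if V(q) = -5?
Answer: 0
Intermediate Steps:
Z(T) = -1 (Z(T) = (-3 - 15)*(1/18) = -18*1/18 = -1)
Z(V(3))*D(t) = -1*0 = 0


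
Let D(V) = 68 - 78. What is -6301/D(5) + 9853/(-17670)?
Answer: 5562007/8835 ≈ 629.54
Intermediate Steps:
D(V) = -10
-6301/D(5) + 9853/(-17670) = -6301/(-10) + 9853/(-17670) = -6301*(-⅒) + 9853*(-1/17670) = 6301/10 - 9853/17670 = 5562007/8835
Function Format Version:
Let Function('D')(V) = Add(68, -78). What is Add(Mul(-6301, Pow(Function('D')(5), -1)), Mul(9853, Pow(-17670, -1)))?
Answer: Rational(5562007, 8835) ≈ 629.54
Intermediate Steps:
Function('D')(V) = -10
Add(Mul(-6301, Pow(Function('D')(5), -1)), Mul(9853, Pow(-17670, -1))) = Add(Mul(-6301, Pow(-10, -1)), Mul(9853, Pow(-17670, -1))) = Add(Mul(-6301, Rational(-1, 10)), Mul(9853, Rational(-1, 17670))) = Add(Rational(6301, 10), Rational(-9853, 17670)) = Rational(5562007, 8835)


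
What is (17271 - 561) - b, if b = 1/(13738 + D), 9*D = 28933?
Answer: 2549528241/152575 ≈ 16710.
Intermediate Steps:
D = 28933/9 (D = (⅑)*28933 = 28933/9 ≈ 3214.8)
b = 9/152575 (b = 1/(13738 + 28933/9) = 1/(152575/9) = 9/152575 ≈ 5.8987e-5)
(17271 - 561) - b = (17271 - 561) - 1*9/152575 = 16710 - 9/152575 = 2549528241/152575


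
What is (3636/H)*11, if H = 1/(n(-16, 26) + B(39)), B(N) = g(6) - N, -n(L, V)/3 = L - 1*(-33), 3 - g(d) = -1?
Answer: -3439656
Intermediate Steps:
g(d) = 4 (g(d) = 3 - 1*(-1) = 3 + 1 = 4)
n(L, V) = -99 - 3*L (n(L, V) = -3*(L - 1*(-33)) = -3*(L + 33) = -3*(33 + L) = -99 - 3*L)
B(N) = 4 - N
H = -1/86 (H = 1/((-99 - 3*(-16)) + (4 - 1*39)) = 1/((-99 + 48) + (4 - 39)) = 1/(-51 - 35) = 1/(-86) = -1/86 ≈ -0.011628)
(3636/H)*11 = (3636/(-1/86))*11 = (3636*(-86))*11 = -312696*11 = -3439656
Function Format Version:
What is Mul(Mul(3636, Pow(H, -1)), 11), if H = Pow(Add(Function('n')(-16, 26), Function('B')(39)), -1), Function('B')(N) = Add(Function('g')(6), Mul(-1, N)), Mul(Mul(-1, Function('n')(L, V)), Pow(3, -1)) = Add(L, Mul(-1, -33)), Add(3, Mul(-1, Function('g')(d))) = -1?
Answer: -3439656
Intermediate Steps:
Function('g')(d) = 4 (Function('g')(d) = Add(3, Mul(-1, -1)) = Add(3, 1) = 4)
Function('n')(L, V) = Add(-99, Mul(-3, L)) (Function('n')(L, V) = Mul(-3, Add(L, Mul(-1, -33))) = Mul(-3, Add(L, 33)) = Mul(-3, Add(33, L)) = Add(-99, Mul(-3, L)))
Function('B')(N) = Add(4, Mul(-1, N))
H = Rational(-1, 86) (H = Pow(Add(Add(-99, Mul(-3, -16)), Add(4, Mul(-1, 39))), -1) = Pow(Add(Add(-99, 48), Add(4, -39)), -1) = Pow(Add(-51, -35), -1) = Pow(-86, -1) = Rational(-1, 86) ≈ -0.011628)
Mul(Mul(3636, Pow(H, -1)), 11) = Mul(Mul(3636, Pow(Rational(-1, 86), -1)), 11) = Mul(Mul(3636, -86), 11) = Mul(-312696, 11) = -3439656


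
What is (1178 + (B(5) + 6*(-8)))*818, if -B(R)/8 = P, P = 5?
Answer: 891620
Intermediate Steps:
B(R) = -40 (B(R) = -8*5 = -40)
(1178 + (B(5) + 6*(-8)))*818 = (1178 + (-40 + 6*(-8)))*818 = (1178 + (-40 - 48))*818 = (1178 - 88)*818 = 1090*818 = 891620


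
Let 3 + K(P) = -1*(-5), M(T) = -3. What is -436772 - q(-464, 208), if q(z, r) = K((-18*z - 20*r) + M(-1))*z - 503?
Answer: -435341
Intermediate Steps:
K(P) = 2 (K(P) = -3 - 1*(-5) = -3 + 5 = 2)
q(z, r) = -503 + 2*z (q(z, r) = 2*z - 503 = -503 + 2*z)
-436772 - q(-464, 208) = -436772 - (-503 + 2*(-464)) = -436772 - (-503 - 928) = -436772 - 1*(-1431) = -436772 + 1431 = -435341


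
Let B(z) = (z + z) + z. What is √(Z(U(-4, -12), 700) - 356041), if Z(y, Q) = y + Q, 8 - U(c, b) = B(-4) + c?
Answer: I*√355317 ≈ 596.08*I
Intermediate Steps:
B(z) = 3*z (B(z) = 2*z + z = 3*z)
U(c, b) = 20 - c (U(c, b) = 8 - (3*(-4) + c) = 8 - (-12 + c) = 8 + (12 - c) = 20 - c)
Z(y, Q) = Q + y
√(Z(U(-4, -12), 700) - 356041) = √((700 + (20 - 1*(-4))) - 356041) = √((700 + (20 + 4)) - 356041) = √((700 + 24) - 356041) = √(724 - 356041) = √(-355317) = I*√355317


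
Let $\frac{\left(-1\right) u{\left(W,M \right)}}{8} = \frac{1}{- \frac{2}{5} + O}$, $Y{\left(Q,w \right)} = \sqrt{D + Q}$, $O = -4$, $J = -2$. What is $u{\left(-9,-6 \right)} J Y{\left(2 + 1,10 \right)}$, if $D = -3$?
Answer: $0$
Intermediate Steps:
$Y{\left(Q,w \right)} = \sqrt{-3 + Q}$
$u{\left(W,M \right)} = \frac{20}{11}$ ($u{\left(W,M \right)} = - \frac{8}{- \frac{2}{5} - 4} = - \frac{8}{- \frac{22}{5}} = \left(-8\right) \left(- \frac{5}{22}\right) = \frac{20}{11}$)
$u{\left(-9,-6 \right)} J Y{\left(2 + 1,10 \right)} = \frac{20}{11} \left(-2\right) \sqrt{-3 + \left(2 + 1\right)} = - \frac{40 \sqrt{-3 + 3}}{11} = - \frac{40 \sqrt{0}}{11} = \left(- \frac{40}{11}\right) 0 = 0$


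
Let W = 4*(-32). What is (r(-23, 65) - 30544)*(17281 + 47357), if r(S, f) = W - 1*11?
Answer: -1983287754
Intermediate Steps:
W = -128
r(S, f) = -139 (r(S, f) = -128 - 1*11 = -128 - 11 = -139)
(r(-23, 65) - 30544)*(17281 + 47357) = (-139 - 30544)*(17281 + 47357) = -30683*64638 = -1983287754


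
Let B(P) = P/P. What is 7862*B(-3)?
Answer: 7862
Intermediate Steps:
B(P) = 1
7862*B(-3) = 7862*1 = 7862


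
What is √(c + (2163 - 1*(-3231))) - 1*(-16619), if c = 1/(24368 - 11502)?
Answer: 16619 + √892890171530/12866 ≈ 16692.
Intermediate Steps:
c = 1/12866 ≈ 7.7724e-5
√(c + (2163 - 1*(-3231))) - 1*(-16619) = √(1/12866 + (2163 - 1*(-3231))) - 1*(-16619) = √(1/12866 + (2163 + 3231)) + 16619 = √(1/12866 + 5394) + 16619 = √(69399205/12866) + 16619 = √892890171530/12866 + 16619 = 16619 + √892890171530/12866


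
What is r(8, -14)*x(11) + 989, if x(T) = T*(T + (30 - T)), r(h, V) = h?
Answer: 3629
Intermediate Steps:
x(T) = 30*T (x(T) = T*30 = 30*T)
r(8, -14)*x(11) + 989 = 8*(30*11) + 989 = 8*330 + 989 = 2640 + 989 = 3629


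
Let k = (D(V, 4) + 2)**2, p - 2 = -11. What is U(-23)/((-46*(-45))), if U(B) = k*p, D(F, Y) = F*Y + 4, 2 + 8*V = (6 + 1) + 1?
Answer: -81/230 ≈ -0.35217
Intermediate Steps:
p = -9 (p = 2 - 11 = -9)
V = 3/4 (V = -1/4 + ((6 + 1) + 1)/8 = -1/4 + (7 + 1)/8 = -1/4 + (1/8)*8 = -1/4 + 1 = 3/4 ≈ 0.75000)
D(F, Y) = 4 + F*Y
k = 81 (k = ((4 + (3/4)*4) + 2)**2 = ((4 + 3) + 2)**2 = (7 + 2)**2 = 9**2 = 81)
U(B) = -729 (U(B) = 81*(-9) = -729)
U(-23)/((-46*(-45))) = -729/((-46*(-45))) = -729/2070 = -729*1/2070 = -81/230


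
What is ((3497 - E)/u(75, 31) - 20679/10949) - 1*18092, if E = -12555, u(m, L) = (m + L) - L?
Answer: -14682495677/821175 ≈ -17880.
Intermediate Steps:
u(m, L) = m (u(m, L) = (L + m) - L = m)
((3497 - E)/u(75, 31) - 20679/10949) - 1*18092 = ((3497 - 1*(-12555))/75 - 20679/10949) - 1*18092 = ((3497 + 12555)*(1/75) - 20679*1/10949) - 18092 = (16052*(1/75) - 20679/10949) - 18092 = (16052/75 - 20679/10949) - 18092 = 174202423/821175 - 18092 = -14682495677/821175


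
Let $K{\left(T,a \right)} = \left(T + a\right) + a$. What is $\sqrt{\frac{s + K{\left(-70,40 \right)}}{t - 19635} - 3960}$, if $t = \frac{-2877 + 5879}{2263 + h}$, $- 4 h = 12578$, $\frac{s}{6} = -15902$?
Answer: $\frac{i \sqrt{4741100503849942226}}{34622509} \approx 62.89 i$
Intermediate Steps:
$s = -95412$ ($s = 6 \left(-15902\right) = -95412$)
$K{\left(T,a \right)} = T + 2 a$
$h = - \frac{6289}{2}$ ($h = \left(- \frac{1}{4}\right) 12578 = - \frac{6289}{2} \approx -3144.5$)
$t = - \frac{6004}{1763}$ ($t = \frac{-2877 + 5879}{2263 - \frac{6289}{2}} = \frac{3002}{- \frac{1763}{2}} = 3002 \left(- \frac{2}{1763}\right) = - \frac{6004}{1763} \approx -3.4056$)
$\sqrt{\frac{s + K{\left(-70,40 \right)}}{t - 19635} - 3960} = \sqrt{\frac{-95412 + \left(-70 + 2 \cdot 40\right)}{- \frac{6004}{1763} - 19635} - 3960} = \sqrt{\frac{-95412 + \left(-70 + 80\right)}{- \frac{34622509}{1763}} - 3960} = \sqrt{\left(-95412 + 10\right) \left(- \frac{1763}{34622509}\right) - 3960} = \sqrt{\left(-95402\right) \left(- \frac{1763}{34622509}\right) - 3960} = \sqrt{\frac{168193726}{34622509} - 3960} = \sqrt{- \frac{136936941914}{34622509}} = \frac{i \sqrt{4741100503849942226}}{34622509}$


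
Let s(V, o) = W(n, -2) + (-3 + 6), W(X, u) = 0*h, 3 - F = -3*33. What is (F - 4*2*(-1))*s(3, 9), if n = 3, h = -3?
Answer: 330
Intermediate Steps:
F = 102 (F = 3 - (-3)*33 = 3 - 1*(-99) = 3 + 99 = 102)
W(X, u) = 0 (W(X, u) = 0*(-3) = 0)
s(V, o) = 3 (s(V, o) = 0 + (-3 + 6) = 0 + 3 = 3)
(F - 4*2*(-1))*s(3, 9) = (102 - 4*2*(-1))*3 = (102 - 8*(-1))*3 = (102 + 8)*3 = 110*3 = 330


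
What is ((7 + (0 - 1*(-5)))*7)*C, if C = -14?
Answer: -1176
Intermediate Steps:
((7 + (0 - 1*(-5)))*7)*C = ((7 + (0 - 1*(-5)))*7)*(-14) = ((7 + (0 + 5))*7)*(-14) = ((7 + 5)*7)*(-14) = (12*7)*(-14) = 84*(-14) = -1176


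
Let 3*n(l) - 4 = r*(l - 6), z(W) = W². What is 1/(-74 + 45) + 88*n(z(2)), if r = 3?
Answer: -5107/87 ≈ -58.701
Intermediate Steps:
n(l) = -14/3 + l (n(l) = 4/3 + (3*(l - 6))/3 = 4/3 + (3*(-6 + l))/3 = 4/3 + (-18 + 3*l)/3 = 4/3 + (-6 + l) = -14/3 + l)
1/(-74 + 45) + 88*n(z(2)) = 1/(-74 + 45) + 88*(-14/3 + 2²) = 1/(-29) + 88*(-14/3 + 4) = -1/29 + 88*(-⅔) = -1/29 - 176/3 = -5107/87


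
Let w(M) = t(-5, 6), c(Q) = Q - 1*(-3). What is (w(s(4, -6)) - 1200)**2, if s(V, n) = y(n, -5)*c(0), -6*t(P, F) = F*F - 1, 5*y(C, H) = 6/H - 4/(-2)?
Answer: 52345225/36 ≈ 1.4540e+6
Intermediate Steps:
y(C, H) = 2/5 + 6/(5*H) (y(C, H) = (6/H - 4/(-2))/5 = (6/H - 4*(-1/2))/5 = (6/H + 2)/5 = (2 + 6/H)/5 = 2/5 + 6/(5*H))
t(P, F) = 1/6 - F**2/6 (t(P, F) = -(F*F - 1)/6 = -(F**2 - 1)/6 = -(-1 + F**2)/6 = 1/6 - F**2/6)
c(Q) = 3 + Q (c(Q) = Q + 3 = 3 + Q)
s(V, n) = 12/25 (s(V, n) = ((2/5)*(3 - 5)/(-5))*(3 + 0) = ((2/5)*(-1/5)*(-2))*3 = (4/25)*3 = 12/25)
w(M) = -35/6 (w(M) = 1/6 - 1/6*6**2 = 1/6 - 1/6*36 = 1/6 - 6 = -35/6)
(w(s(4, -6)) - 1200)**2 = (-35/6 - 1200)**2 = (-7235/6)**2 = 52345225/36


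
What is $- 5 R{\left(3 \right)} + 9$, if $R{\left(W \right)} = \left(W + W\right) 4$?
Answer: $-111$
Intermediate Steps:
$R{\left(W \right)} = 8 W$ ($R{\left(W \right)} = 2 W 4 = 8 W$)
$- 5 R{\left(3 \right)} + 9 = - 5 \cdot 8 \cdot 3 + 9 = \left(-5\right) 24 + 9 = -120 + 9 = -111$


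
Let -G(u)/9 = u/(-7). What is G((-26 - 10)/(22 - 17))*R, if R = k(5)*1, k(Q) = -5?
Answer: 324/7 ≈ 46.286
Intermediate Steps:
G(u) = 9*u/7 (G(u) = -9*u/(-7) = -9*u*(-1)/7 = -(-9)*u/7 = 9*u/7)
R = -5 (R = -5*1 = -5)
G((-26 - 10)/(22 - 17))*R = (9*((-26 - 10)/(22 - 17))/7)*(-5) = (9*(-36/5)/7)*(-5) = (9*(-36*⅕)/7)*(-5) = ((9/7)*(-36/5))*(-5) = -324/35*(-5) = 324/7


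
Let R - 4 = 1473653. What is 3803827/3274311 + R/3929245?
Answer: 19771379545942/12865570125195 ≈ 1.5368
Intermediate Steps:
R = 1473657 (R = 4 + 1473653 = 1473657)
3803827/3274311 + R/3929245 = 3803827/3274311 + 1473657/3929245 = 19771379545942/12865570125195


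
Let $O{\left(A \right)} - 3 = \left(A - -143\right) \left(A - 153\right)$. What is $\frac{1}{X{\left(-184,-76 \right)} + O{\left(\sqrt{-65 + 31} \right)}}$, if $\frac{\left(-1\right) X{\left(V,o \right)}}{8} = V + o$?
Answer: $\frac{i}{10 \left(\sqrt{34} - 1983 i\right)} \approx -5.0428 \cdot 10^{-5} + 1.4828 \cdot 10^{-7} i$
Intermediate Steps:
$X{\left(V,o \right)} = - 8 V - 8 o$ ($X{\left(V,o \right)} = - 8 \left(V + o\right) = - 8 V - 8 o$)
$O{\left(A \right)} = 3 + \left(-153 + A\right) \left(143 + A\right)$ ($O{\left(A \right)} = 3 + \left(A - -143\right) \left(A - 153\right) = 3 + \left(A + 143\right) \left(-153 + A\right) = 3 + \left(143 + A\right) \left(-153 + A\right) = 3 + \left(-153 + A\right) \left(143 + A\right)$)
$\frac{1}{X{\left(-184,-76 \right)} + O{\left(\sqrt{-65 + 31} \right)}} = \frac{1}{\left(\left(-8\right) \left(-184\right) - -608\right) - \left(21876 + 34 + 10 \sqrt{-65 + 31}\right)} = \frac{1}{\left(1472 + 608\right) - \left(21876 + 34 + 10 i \sqrt{34}\right)} = \frac{1}{2080 - \left(21876 + 34 + 10 i \sqrt{34}\right)} = \frac{1}{2080 - \left(21910 + 10 i \sqrt{34}\right)} = \frac{1}{-19830 - 10 i \sqrt{34}}$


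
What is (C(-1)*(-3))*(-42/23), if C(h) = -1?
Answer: -126/23 ≈ -5.4783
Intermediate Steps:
(C(-1)*(-3))*(-42/23) = (-1*(-3))*(-42/23) = 3*(-42*1/23) = 3*(-42/23) = -126/23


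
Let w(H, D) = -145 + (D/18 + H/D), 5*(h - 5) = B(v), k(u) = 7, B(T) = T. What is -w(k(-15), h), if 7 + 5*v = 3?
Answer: 7801859/54450 ≈ 143.28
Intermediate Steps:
v = -⅘ (v = -7/5 + (⅕)*3 = -7/5 + ⅗ = -⅘ ≈ -0.80000)
h = 121/25 (h = 5 + (⅕)*(-⅘) = 5 - 4/25 = 121/25 ≈ 4.8400)
w(H, D) = -145 + D/18 + H/D (w(H, D) = -145 + (D*(1/18) + H/D) = -145 + (D/18 + H/D) = -145 + D/18 + H/D)
-w(k(-15), h) = -(-145 + (1/18)*(121/25) + 7/(121/25)) = -(-145 + 121/450 + 7*(25/121)) = -(-145 + 121/450 + 175/121) = -1*(-7801859/54450) = 7801859/54450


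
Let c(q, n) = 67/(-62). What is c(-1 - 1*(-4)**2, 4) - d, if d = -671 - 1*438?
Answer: 68691/62 ≈ 1107.9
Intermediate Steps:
d = -1109 (d = -671 - 438 = -1109)
c(q, n) = -67/62 (c(q, n) = 67*(-1/62) = -67/62)
c(-1 - 1*(-4)**2, 4) - d = -67/62 - 1*(-1109) = -67/62 + 1109 = 68691/62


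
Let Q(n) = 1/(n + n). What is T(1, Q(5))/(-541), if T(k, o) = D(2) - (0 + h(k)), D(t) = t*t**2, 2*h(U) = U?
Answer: -15/1082 ≈ -0.013863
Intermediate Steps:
Q(n) = 1/(2*n)
h(U) = U/2
D(t) = t**3
T(k, o) = 8 - k/2 (T(k, o) = 2**3 - (0 + k/2) = 8 - k/2)
T(1, Q(5))/(-541) = (8 - 1/2*1)/(-541) = (8 - 1/2)*(-1/541) = (15/2)*(-1/541) = -15/1082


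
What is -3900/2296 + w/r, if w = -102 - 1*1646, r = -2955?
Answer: -1877773/1696170 ≈ -1.1071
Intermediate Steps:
w = -1748 (w = -102 - 1646 = -1748)
-3900/2296 + w/r = -3900/2296 - 1748/(-2955) = -3900*1/2296 - 1748*(-1/2955) = -975/574 + 1748/2955 = -1877773/1696170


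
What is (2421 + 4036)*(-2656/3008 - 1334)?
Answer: -810217903/94 ≈ -8.6193e+6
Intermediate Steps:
(2421 + 4036)*(-2656/3008 - 1334) = 6457*(-2656*1/3008 - 1334) = 6457*(-83/94 - 1334) = 6457*(-125479/94) = -810217903/94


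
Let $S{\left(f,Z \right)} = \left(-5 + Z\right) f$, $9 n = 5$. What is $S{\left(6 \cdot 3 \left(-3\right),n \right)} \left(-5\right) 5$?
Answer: $-6000$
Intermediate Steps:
$n = \frac{5}{9}$ ($n = \frac{1}{9} \cdot 5 = \frac{5}{9} \approx 0.55556$)
$S{\left(f,Z \right)} = f \left(-5 + Z\right)$
$S{\left(6 \cdot 3 \left(-3\right),n \right)} \left(-5\right) 5 = 6 \cdot 3 \left(-3\right) \left(-5 + \frac{5}{9}\right) \left(-5\right) 5 = 18 \left(-3\right) \left(- \frac{40}{9}\right) \left(-5\right) 5 = \left(-54\right) \left(- \frac{40}{9}\right) \left(-5\right) 5 = 240 \left(-5\right) 5 = \left(-1200\right) 5 = -6000$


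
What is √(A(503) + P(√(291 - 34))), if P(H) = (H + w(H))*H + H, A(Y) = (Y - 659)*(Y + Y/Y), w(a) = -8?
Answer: I*√(78367 + 7*√257) ≈ 280.14*I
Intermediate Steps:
A(Y) = (1 + Y)*(-659 + Y) (A(Y) = (-659 + Y)*(Y + 1) = (-659 + Y)*(1 + Y) = (1 + Y)*(-659 + Y))
P(H) = H + H*(-8 + H) (P(H) = (H - 8)*H + H = (-8 + H)*H + H = H*(-8 + H) + H = H + H*(-8 + H))
√(A(503) + P(√(291 - 34))) = √((-659 + 503² - 658*503) + √(291 - 34)*(-7 + √(291 - 34))) = √((-659 + 253009 - 330974) + √257*(-7 + √257)) = √(-78624 + √257*(-7 + √257))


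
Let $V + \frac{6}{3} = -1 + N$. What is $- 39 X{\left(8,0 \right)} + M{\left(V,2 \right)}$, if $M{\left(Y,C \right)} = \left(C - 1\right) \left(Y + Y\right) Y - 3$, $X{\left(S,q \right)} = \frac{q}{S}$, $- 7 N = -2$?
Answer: $\frac{575}{49} \approx 11.735$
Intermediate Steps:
$N = \frac{2}{7}$ ($N = \left(- \frac{1}{7}\right) \left(-2\right) = \frac{2}{7} \approx 0.28571$)
$V = - \frac{19}{7}$ ($V = -2 + \left(-1 + \frac{2}{7}\right) = -2 - \frac{5}{7} = - \frac{19}{7} \approx -2.7143$)
$M{\left(Y,C \right)} = -3 + 2 Y^{2} \left(-1 + C\right)$ ($M{\left(Y,C \right)} = \left(-1 + C\right) 2 Y Y - 3 = 2 Y \left(-1 + C\right) Y - 3 = 2 Y^{2} \left(-1 + C\right) - 3 = -3 + 2 Y^{2} \left(-1 + C\right)$)
$- 39 X{\left(8,0 \right)} + M{\left(V,2 \right)} = - 39 \cdot \frac{0}{8} - \left(3 - \frac{722}{49}\right) = - 39 \cdot 0 \cdot \frac{1}{8} - \left(\frac{869}{49} - \frac{1444}{49}\right) = \left(-39\right) 0 - - \frac{575}{49} = 0 + \frac{575}{49} = \frac{575}{49}$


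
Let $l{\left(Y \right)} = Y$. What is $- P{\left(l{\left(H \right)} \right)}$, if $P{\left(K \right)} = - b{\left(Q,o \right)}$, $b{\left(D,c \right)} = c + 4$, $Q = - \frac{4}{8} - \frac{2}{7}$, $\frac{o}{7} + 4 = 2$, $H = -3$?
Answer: $-10$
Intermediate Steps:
$o = -14$ ($o = -28 + 7 \cdot 2 = -28 + 14 = -14$)
$Q = - \frac{11}{14}$ ($Q = \left(-4\right) \frac{1}{8} - \frac{2}{7} = - \frac{1}{2} - \frac{2}{7} = - \frac{11}{14} \approx -0.78571$)
$b{\left(D,c \right)} = 4 + c$
$P{\left(K \right)} = 10$ ($P{\left(K \right)} = - (4 - 14) = \left(-1\right) \left(-10\right) = 10$)
$- P{\left(l{\left(H \right)} \right)} = \left(-1\right) 10 = -10$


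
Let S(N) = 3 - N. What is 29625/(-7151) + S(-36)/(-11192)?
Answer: -331841889/80033992 ≈ -4.1463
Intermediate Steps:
29625/(-7151) + S(-36)/(-11192) = 29625/(-7151) + (3 - 1*(-36))/(-11192) = 29625*(-1/7151) + (3 + 36)*(-1/11192) = -29625/7151 + 39*(-1/11192) = -29625/7151 - 39/11192 = -331841889/80033992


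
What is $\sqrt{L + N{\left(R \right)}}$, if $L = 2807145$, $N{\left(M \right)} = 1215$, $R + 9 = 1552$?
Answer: $6 \sqrt{78010} \approx 1675.8$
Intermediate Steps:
$R = 1543$ ($R = -9 + 1552 = 1543$)
$\sqrt{L + N{\left(R \right)}} = \sqrt{2807145 + 1215} = \sqrt{2808360} = 6 \sqrt{78010}$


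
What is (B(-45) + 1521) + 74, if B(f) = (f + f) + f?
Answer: 1460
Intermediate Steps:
B(f) = 3*f (B(f) = 2*f + f = 3*f)
(B(-45) + 1521) + 74 = (3*(-45) + 1521) + 74 = (-135 + 1521) + 74 = 1386 + 74 = 1460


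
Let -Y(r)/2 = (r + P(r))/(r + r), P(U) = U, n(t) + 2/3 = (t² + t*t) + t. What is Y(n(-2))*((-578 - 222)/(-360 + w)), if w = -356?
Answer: -400/179 ≈ -2.2346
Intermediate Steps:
n(t) = -⅔ + t + 2*t² (n(t) = -⅔ + ((t² + t*t) + t) = -⅔ + ((t² + t²) + t) = -⅔ + (2*t² + t) = -⅔ + (t + 2*t²) = -⅔ + t + 2*t²)
Y(r) = -2 (Y(r) = -2*(r + r)/(r + r) = -2*2*r/(2*r) = -2*2*r*1/(2*r) = -2*1 = -2)
Y(n(-2))*((-578 - 222)/(-360 + w)) = -2*(-578 - 222)/(-360 - 356) = -(-1600)/(-716) = -(-1600)*(-1)/716 = -2*200/179 = -400/179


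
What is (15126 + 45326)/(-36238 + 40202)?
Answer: 15113/991 ≈ 15.250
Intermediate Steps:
(15126 + 45326)/(-36238 + 40202) = 60452/3964 = 60452*(1/3964) = 15113/991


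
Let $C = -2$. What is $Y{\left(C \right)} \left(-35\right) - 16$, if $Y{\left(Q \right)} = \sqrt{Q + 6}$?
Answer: $-86$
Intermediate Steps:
$Y{\left(Q \right)} = \sqrt{6 + Q}$
$Y{\left(C \right)} \left(-35\right) - 16 = \sqrt{6 - 2} \left(-35\right) - 16 = \sqrt{4} \left(-35\right) - 16 = 2 \left(-35\right) - 16 = -70 - 16 = -86$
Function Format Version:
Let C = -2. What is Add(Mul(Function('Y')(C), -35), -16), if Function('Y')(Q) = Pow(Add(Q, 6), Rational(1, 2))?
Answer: -86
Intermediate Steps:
Function('Y')(Q) = Pow(Add(6, Q), Rational(1, 2))
Add(Mul(Function('Y')(C), -35), -16) = Add(Mul(Pow(Add(6, -2), Rational(1, 2)), -35), -16) = Add(Mul(Pow(4, Rational(1, 2)), -35), -16) = Add(Mul(2, -35), -16) = Add(-70, -16) = -86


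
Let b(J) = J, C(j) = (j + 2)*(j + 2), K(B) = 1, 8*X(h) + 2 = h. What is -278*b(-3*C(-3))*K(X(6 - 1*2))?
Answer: 834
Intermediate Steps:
X(h) = -1/4 + h/8
C(j) = (2 + j)**2 (C(j) = (2 + j)*(2 + j) = (2 + j)**2)
-278*b(-3*C(-3))*K(X(6 - 1*2)) = -278*(-3*(2 - 3)**2) = -278*(-3*(-1)**2) = -278*(-3*1) = -(-834) = -278*(-3) = 834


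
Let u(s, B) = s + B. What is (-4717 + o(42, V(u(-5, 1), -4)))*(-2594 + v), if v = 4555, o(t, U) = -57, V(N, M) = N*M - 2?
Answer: -9361814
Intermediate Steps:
u(s, B) = B + s
V(N, M) = -2 + M*N (V(N, M) = M*N - 2 = -2 + M*N)
(-4717 + o(42, V(u(-5, 1), -4)))*(-2594 + v) = (-4717 - 57)*(-2594 + 4555) = -4774*1961 = -9361814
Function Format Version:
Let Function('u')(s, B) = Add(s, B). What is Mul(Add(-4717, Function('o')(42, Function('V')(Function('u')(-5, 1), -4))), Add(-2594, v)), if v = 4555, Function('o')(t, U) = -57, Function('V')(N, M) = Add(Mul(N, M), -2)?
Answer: -9361814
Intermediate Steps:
Function('u')(s, B) = Add(B, s)
Function('V')(N, M) = Add(-2, Mul(M, N)) (Function('V')(N, M) = Add(Mul(M, N), -2) = Add(-2, Mul(M, N)))
Mul(Add(-4717, Function('o')(42, Function('V')(Function('u')(-5, 1), -4))), Add(-2594, v)) = Mul(Add(-4717, -57), Add(-2594, 4555)) = Mul(-4774, 1961) = -9361814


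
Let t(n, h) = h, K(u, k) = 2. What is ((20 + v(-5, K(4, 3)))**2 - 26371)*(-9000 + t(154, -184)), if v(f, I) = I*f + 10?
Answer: 238517664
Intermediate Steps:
v(f, I) = 10 + I*f
((20 + v(-5, K(4, 3)))**2 - 26371)*(-9000 + t(154, -184)) = ((20 + (10 + 2*(-5)))**2 - 26371)*(-9000 - 184) = ((20 + (10 - 10))**2 - 26371)*(-9184) = ((20 + 0)**2 - 26371)*(-9184) = (20**2 - 26371)*(-9184) = (400 - 26371)*(-9184) = -25971*(-9184) = 238517664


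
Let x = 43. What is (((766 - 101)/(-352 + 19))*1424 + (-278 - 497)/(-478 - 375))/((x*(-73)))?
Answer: 807498805/891629811 ≈ 0.90564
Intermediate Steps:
(((766 - 101)/(-352 + 19))*1424 + (-278 - 497)/(-478 - 375))/((x*(-73))) = (((766 - 101)/(-352 + 19))*1424 + (-278 - 497)/(-478 - 375))/((43*(-73))) = ((665/(-333))*1424 - 775/(-853))/(-3139) = ((665*(-1/333))*1424 - 775*(-1/853))*(-1/3139) = (-665/333*1424 + 775/853)*(-1/3139) = (-946960/333 + 775/853)*(-1/3139) = -807498805/284049*(-1/3139) = 807498805/891629811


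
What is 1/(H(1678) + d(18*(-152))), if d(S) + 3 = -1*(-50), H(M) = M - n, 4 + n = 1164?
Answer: 1/565 ≈ 0.0017699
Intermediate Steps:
n = 1160 (n = -4 + 1164 = 1160)
H(M) = -1160 + M (H(M) = M - 1*1160 = M - 1160 = -1160 + M)
d(S) = 47 (d(S) = -3 - 1*(-50) = -3 + 50 = 47)
1/(H(1678) + d(18*(-152))) = 1/((-1160 + 1678) + 47) = 1/(518 + 47) = 1/565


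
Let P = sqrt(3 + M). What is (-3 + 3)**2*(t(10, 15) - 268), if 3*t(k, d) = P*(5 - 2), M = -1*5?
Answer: 0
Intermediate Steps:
M = -5
P = I*sqrt(2) (P = sqrt(3 - 5) = sqrt(-2) = I*sqrt(2) ≈ 1.4142*I)
t(k, d) = I*sqrt(2) (t(k, d) = ((I*sqrt(2))*(5 - 2))/3 = ((I*sqrt(2))*3)/3 = (3*I*sqrt(2))/3 = I*sqrt(2))
(-3 + 3)**2*(t(10, 15) - 268) = (-3 + 3)**2*(I*sqrt(2) - 268) = 0**2*(-268 + I*sqrt(2)) = 0*(-268 + I*sqrt(2)) = 0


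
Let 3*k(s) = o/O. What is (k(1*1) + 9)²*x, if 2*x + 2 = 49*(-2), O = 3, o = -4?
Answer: -296450/81 ≈ -3659.9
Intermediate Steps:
x = -50 (x = -1 + (49*(-2))/2 = -1 + (½)*(-98) = -1 - 49 = -50)
k(s) = -4/9 (k(s) = (-4/3)/3 = (-4*⅓)/3 = (⅓)*(-4/3) = -4/9)
(k(1*1) + 9)²*x = (-4/9 + 9)²*(-50) = (77/9)²*(-50) = (5929/81)*(-50) = -296450/81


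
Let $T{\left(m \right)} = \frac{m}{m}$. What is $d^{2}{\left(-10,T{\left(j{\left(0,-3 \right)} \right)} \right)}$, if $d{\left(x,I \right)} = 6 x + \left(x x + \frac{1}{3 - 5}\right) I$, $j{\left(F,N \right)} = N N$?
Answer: $\frac{6241}{4} \approx 1560.3$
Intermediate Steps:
$j{\left(F,N \right)} = N^{2}$
$T{\left(m \right)} = 1$
$d{\left(x,I \right)} = 6 x + I \left(- \frac{1}{2} + x^{2}\right)$ ($d{\left(x,I \right)} = 6 x + \left(x^{2} + \frac{1}{-2}\right) I = 6 x + \left(x^{2} - \frac{1}{2}\right) I = 6 x + \left(- \frac{1}{2} + x^{2}\right) I = 6 x + I \left(- \frac{1}{2} + x^{2}\right)$)
$d^{2}{\left(-10,T{\left(j{\left(0,-3 \right)} \right)} \right)} = \left(6 \left(-10\right) - \frac{1}{2} + 1 \left(-10\right)^{2}\right)^{2} = \left(-60 - \frac{1}{2} + 1 \cdot 100\right)^{2} = \left(-60 - \frac{1}{2} + 100\right)^{2} = \left(\frac{79}{2}\right)^{2} = \frac{6241}{4}$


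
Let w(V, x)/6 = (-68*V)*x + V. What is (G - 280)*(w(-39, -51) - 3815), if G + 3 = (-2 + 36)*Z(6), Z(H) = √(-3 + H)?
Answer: 230803763 - 27729074*√3 ≈ 1.8278e+8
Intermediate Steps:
G = -3 + 34*√3 (G = -3 + (-2 + 36)*√(-3 + 6) = -3 + 34*√3 ≈ 55.890)
w(V, x) = 6*V - 408*V*x (w(V, x) = 6*((-68*V)*x + V) = 6*(-68*V*x + V) = 6*(V - 68*V*x) = 6*V - 408*V*x)
(G - 280)*(w(-39, -51) - 3815) = ((-3 + 34*√3) - 280)*(6*(-39)*(1 - 68*(-51)) - 3815) = (-283 + 34*√3)*(6*(-39)*(1 + 3468) - 3815) = (-283 + 34*√3)*(6*(-39)*3469 - 3815) = (-283 + 34*√3)*(-811746 - 3815) = (-283 + 34*√3)*(-815561) = 230803763 - 27729074*√3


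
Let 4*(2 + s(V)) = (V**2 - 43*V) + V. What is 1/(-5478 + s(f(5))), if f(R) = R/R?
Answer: -4/21961 ≈ -0.00018214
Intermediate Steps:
f(R) = 1
s(V) = -2 - 21*V/2 + V**2/4 (s(V) = -2 + ((V**2 - 43*V) + V)/4 = -2 + (V**2 - 42*V)/4 = -2 + (-21*V/2 + V**2/4) = -2 - 21*V/2 + V**2/4)
1/(-5478 + s(f(5))) = 1/(-5478 + (-2 - 21/2*1 + (1/4)*1**2)) = 1/(-5478 + (-2 - 21/2 + (1/4)*1)) = 1/(-5478 + (-2 - 21/2 + 1/4)) = 1/(-5478 - 49/4) = 1/(-21961/4) = -4/21961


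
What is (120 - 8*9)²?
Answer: 2304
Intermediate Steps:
(120 - 8*9)² = (120 - 72)² = 48² = 2304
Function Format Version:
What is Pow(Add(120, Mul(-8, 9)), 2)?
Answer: 2304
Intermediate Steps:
Pow(Add(120, Mul(-8, 9)), 2) = Pow(Add(120, -72), 2) = Pow(48, 2) = 2304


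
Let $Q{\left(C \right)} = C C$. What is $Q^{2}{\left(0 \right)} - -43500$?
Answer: $43500$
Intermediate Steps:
$Q{\left(C \right)} = C^{2}$
$Q^{2}{\left(0 \right)} - -43500 = \left(0^{2}\right)^{2} - -43500 = 0^{2} + 43500 = 0 + 43500 = 43500$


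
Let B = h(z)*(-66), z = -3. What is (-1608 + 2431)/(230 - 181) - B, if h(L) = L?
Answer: -8879/49 ≈ -181.20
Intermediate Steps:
B = 198 (B = -3*(-66) = 198)
(-1608 + 2431)/(230 - 181) - B = (-1608 + 2431)/(230 - 181) - 1*198 = 823/49 - 198 = -8879/49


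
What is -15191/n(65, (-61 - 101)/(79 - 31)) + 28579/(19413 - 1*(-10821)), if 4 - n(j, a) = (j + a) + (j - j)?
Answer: 3687452471/13937874 ≈ 264.56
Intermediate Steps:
n(j, a) = 4 - a - j (n(j, a) = 4 - ((j + a) + (j - j)) = 4 - ((a + j) + 0) = 4 - (a + j) = 4 + (-a - j) = 4 - a - j)
-15191/n(65, (-61 - 101)/(79 - 31)) + 28579/(19413 - 1*(-10821)) = -15191/(4 - (-61 - 101)/(79 - 31) - 1*65) + 28579/(19413 - 1*(-10821)) = -15191/(4 - (-162)/48 - 65) + 28579/(19413 + 10821) = -15191/(4 - (-162)/48 - 65) + 28579/30234 = -15191/(4 - 1*(-27/8) - 65) + 28579*(1/30234) = -15191/(4 + 27/8 - 65) + 28579/30234 = -15191/(-461/8) + 28579/30234 = -15191*(-8/461) + 28579/30234 = 121528/461 + 28579/30234 = 3687452471/13937874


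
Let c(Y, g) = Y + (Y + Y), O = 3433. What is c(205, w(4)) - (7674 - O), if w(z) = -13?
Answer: -3626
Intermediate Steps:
c(Y, g) = 3*Y (c(Y, g) = Y + 2*Y = 3*Y)
c(205, w(4)) - (7674 - O) = 3*205 - (7674 - 1*3433) = 615 - (7674 - 3433) = 615 - 1*4241 = 615 - 4241 = -3626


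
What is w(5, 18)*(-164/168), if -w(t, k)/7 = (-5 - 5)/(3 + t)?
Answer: -205/24 ≈ -8.5417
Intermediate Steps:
w(t, k) = 70/(3 + t) (w(t, k) = -7*(-5 - 5)/(3 + t) = -(-70)/(3 + t) = 70/(3 + t))
w(5, 18)*(-164/168) = (70/(3 + 5))*(-164/168) = (70/8)*(-164*1/168) = (70*(⅛))*(-41/42) = (35/4)*(-41/42) = -205/24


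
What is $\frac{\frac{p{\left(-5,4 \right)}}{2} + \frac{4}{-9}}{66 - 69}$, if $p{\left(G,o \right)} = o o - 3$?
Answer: $- \frac{109}{54} \approx -2.0185$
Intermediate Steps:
$p{\left(G,o \right)} = -3 + o^{2}$ ($p{\left(G,o \right)} = o^{2} - 3 = -3 + o^{2}$)
$\frac{\frac{p{\left(-5,4 \right)}}{2} + \frac{4}{-9}}{66 - 69} = \frac{\frac{-3 + 4^{2}}{2} + \frac{4}{-9}}{66 - 69} = \frac{\left(-3 + 16\right) \frac{1}{2} + 4 \left(- \frac{1}{9}\right)}{-3} = \left(13 \cdot \frac{1}{2} - \frac{4}{9}\right) \left(- \frac{1}{3}\right) = \left(\frac{13}{2} - \frac{4}{9}\right) \left(- \frac{1}{3}\right) = \frac{109}{18} \left(- \frac{1}{3}\right) = - \frac{109}{54}$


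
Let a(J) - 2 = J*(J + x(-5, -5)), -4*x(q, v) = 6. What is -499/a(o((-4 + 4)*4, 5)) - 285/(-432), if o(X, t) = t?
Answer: -46669/1872 ≈ -24.930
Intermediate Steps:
x(q, v) = -3/2 (x(q, v) = -¼*6 = -3/2)
a(J) = 2 + J*(-3/2 + J) (a(J) = 2 + J*(J - 3/2) = 2 + J*(-3/2 + J))
-499/a(o((-4 + 4)*4, 5)) - 285/(-432) = -499/(2 + 5² - 3/2*5) - 285/(-432) = -499/(2 + 25 - 15/2) - 285*(-1/432) = -499/39/2 + 95/144 = -499*2/39 + 95/144 = -998/39 + 95/144 = -46669/1872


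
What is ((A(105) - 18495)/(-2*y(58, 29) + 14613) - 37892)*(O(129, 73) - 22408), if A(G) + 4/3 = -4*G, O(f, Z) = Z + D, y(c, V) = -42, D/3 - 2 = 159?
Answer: 4056588092188/4899 ≈ 8.2804e+8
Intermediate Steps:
D = 483 (D = 6 + 3*159 = 6 + 477 = 483)
O(f, Z) = 483 + Z (O(f, Z) = Z + 483 = 483 + Z)
A(G) = -4/3 - 4*G
((A(105) - 18495)/(-2*y(58, 29) + 14613) - 37892)*(O(129, 73) - 22408) = (((-4/3 - 4*105) - 18495)/(-2*(-42) + 14613) - 37892)*((483 + 73) - 22408) = (((-4/3 - 420) - 18495)/(84 + 14613) - 37892)*(556 - 22408) = ((-1264/3 - 18495)/14697 - 37892)*(-21852) = (-56749/3*1/14697 - 37892)*(-21852) = (-56749/44091 - 37892)*(-21852) = -1670752921/44091*(-21852) = 4056588092188/4899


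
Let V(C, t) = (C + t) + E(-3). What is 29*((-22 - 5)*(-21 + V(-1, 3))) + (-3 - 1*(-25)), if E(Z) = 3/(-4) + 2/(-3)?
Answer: 64033/4 ≈ 16008.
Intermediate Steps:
E(Z) = -17/12 (E(Z) = 3*(-1/4) + 2*(-1/3) = -3/4 - 2/3 = -17/12)
V(C, t) = -17/12 + C + t (V(C, t) = (C + t) - 17/12 = -17/12 + C + t)
29*((-22 - 5)*(-21 + V(-1, 3))) + (-3 - 1*(-25)) = 29*((-22 - 5)*(-21 + (-17/12 - 1 + 3))) + (-3 - 1*(-25)) = 29*(-27*(-21 + 7/12)) + (-3 + 25) = 29*(-27*(-245/12)) + 22 = 29*(2205/4) + 22 = 63945/4 + 22 = 64033/4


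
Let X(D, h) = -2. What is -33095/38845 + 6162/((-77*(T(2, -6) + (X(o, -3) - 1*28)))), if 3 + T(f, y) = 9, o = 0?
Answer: 5940111/2392852 ≈ 2.4824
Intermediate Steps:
T(f, y) = 6 (T(f, y) = -3 + 9 = 6)
-33095/38845 + 6162/((-77*(T(2, -6) + (X(o, -3) - 1*28)))) = -33095/38845 + 6162/((-77*(6 + (-2 - 1*28)))) = -33095*1/38845 + 6162/((-77*(6 + (-2 - 28)))) = -6619/7769 + 6162/((-77*(6 - 30))) = -6619/7769 + 6162/((-77*(-24))) = -6619/7769 + 6162/1848 = -6619/7769 + 6162*(1/1848) = -6619/7769 + 1027/308 = 5940111/2392852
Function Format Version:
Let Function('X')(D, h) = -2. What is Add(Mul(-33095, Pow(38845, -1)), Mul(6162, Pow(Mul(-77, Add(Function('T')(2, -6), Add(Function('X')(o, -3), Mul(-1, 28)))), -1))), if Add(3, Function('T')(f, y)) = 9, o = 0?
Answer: Rational(5940111, 2392852) ≈ 2.4824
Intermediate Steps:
Function('T')(f, y) = 6 (Function('T')(f, y) = Add(-3, 9) = 6)
Add(Mul(-33095, Pow(38845, -1)), Mul(6162, Pow(Mul(-77, Add(Function('T')(2, -6), Add(Function('X')(o, -3), Mul(-1, 28)))), -1))) = Add(Mul(-33095, Pow(38845, -1)), Mul(6162, Pow(Mul(-77, Add(6, Add(-2, Mul(-1, 28)))), -1))) = Add(Mul(-33095, Rational(1, 38845)), Mul(6162, Pow(Mul(-77, Add(6, Add(-2, -28))), -1))) = Add(Rational(-6619, 7769), Mul(6162, Pow(Mul(-77, Add(6, -30)), -1))) = Add(Rational(-6619, 7769), Mul(6162, Pow(Mul(-77, -24), -1))) = Add(Rational(-6619, 7769), Mul(6162, Pow(1848, -1))) = Add(Rational(-6619, 7769), Mul(6162, Rational(1, 1848))) = Add(Rational(-6619, 7769), Rational(1027, 308)) = Rational(5940111, 2392852)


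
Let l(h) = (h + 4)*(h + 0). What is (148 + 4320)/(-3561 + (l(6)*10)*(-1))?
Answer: -4468/4161 ≈ -1.0738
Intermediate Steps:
l(h) = h*(4 + h) (l(h) = (4 + h)*h = h*(4 + h))
(148 + 4320)/(-3561 + (l(6)*10)*(-1)) = (148 + 4320)/(-3561 + ((6*(4 + 6))*10)*(-1)) = 4468/(-3561 + ((6*10)*10)*(-1)) = 4468/(-3561 + (60*10)*(-1)) = 4468/(-3561 + 600*(-1)) = 4468/(-3561 - 600) = 4468/(-4161) = 4468*(-1/4161) = -4468/4161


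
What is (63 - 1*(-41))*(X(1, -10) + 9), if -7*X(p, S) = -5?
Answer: 7072/7 ≈ 1010.3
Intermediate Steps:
X(p, S) = 5/7 (X(p, S) = -⅐*(-5) = 5/7)
(63 - 1*(-41))*(X(1, -10) + 9) = (63 - 1*(-41))*(5/7 + 9) = (63 + 41)*(68/7) = 104*(68/7) = 7072/7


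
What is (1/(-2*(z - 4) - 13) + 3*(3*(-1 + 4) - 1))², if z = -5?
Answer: 14641/25 ≈ 585.64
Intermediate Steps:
(1/(-2*(z - 4) - 13) + 3*(3*(-1 + 4) - 1))² = (1/(-2*(-5 - 4) - 13) + 3*(3*(-1 + 4) - 1))² = (1/(-2*(-9) - 13) + 3*(3*3 - 1))² = (1/(18 - 13) + 3*(9 - 1))² = (1/5 + 3*8)² = (⅕ + 24)² = (121/5)² = 14641/25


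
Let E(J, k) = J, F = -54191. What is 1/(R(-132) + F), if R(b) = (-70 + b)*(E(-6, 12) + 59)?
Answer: -1/64897 ≈ -1.5409e-5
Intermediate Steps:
R(b) = -3710 + 53*b (R(b) = (-70 + b)*(-6 + 59) = (-70 + b)*53 = -3710 + 53*b)
1/(R(-132) + F) = 1/((-3710 + 53*(-132)) - 54191) = 1/((-3710 - 6996) - 54191) = 1/(-10706 - 54191) = 1/(-64897) = -1/64897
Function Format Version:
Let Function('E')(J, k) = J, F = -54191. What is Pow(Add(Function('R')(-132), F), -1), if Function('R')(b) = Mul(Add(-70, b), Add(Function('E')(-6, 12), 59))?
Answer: Rational(-1, 64897) ≈ -1.5409e-5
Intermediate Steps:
Function('R')(b) = Add(-3710, Mul(53, b)) (Function('R')(b) = Mul(Add(-70, b), Add(-6, 59)) = Mul(Add(-70, b), 53) = Add(-3710, Mul(53, b)))
Pow(Add(Function('R')(-132), F), -1) = Pow(Add(Add(-3710, Mul(53, -132)), -54191), -1) = Pow(Add(Add(-3710, -6996), -54191), -1) = Pow(Add(-10706, -54191), -1) = Pow(-64897, -1) = Rational(-1, 64897)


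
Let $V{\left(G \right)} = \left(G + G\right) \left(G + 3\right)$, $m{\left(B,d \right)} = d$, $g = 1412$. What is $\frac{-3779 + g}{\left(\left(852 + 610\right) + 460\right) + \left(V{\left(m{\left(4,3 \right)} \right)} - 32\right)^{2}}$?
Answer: $- \frac{789}{646} \approx -1.2214$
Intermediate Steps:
$V{\left(G \right)} = 2 G \left(3 + G\right)$
$\frac{-3779 + g}{\left(\left(852 + 610\right) + 460\right) + \left(V{\left(m{\left(4,3 \right)} \right)} - 32\right)^{2}} = \frac{-3779 + 1412}{\left(\left(852 + 610\right) + 460\right) + \left(2 \cdot 3 \left(3 + 3\right) - 32\right)^{2}} = - \frac{2367}{\left(1462 + 460\right) + \left(2 \cdot 3 \cdot 6 - 32\right)^{2}} = - \frac{2367}{1922 + \left(36 - 32\right)^{2}} = - \frac{2367}{1922 + 4^{2}} = - \frac{2367}{1922 + 16} = - \frac{2367}{1938} = \left(-2367\right) \frac{1}{1938} = - \frac{789}{646}$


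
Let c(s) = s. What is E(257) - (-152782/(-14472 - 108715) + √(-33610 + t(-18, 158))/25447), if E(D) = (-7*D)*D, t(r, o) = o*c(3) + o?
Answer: -56954799923/123187 - I*√32978/25447 ≈ -4.6234e+5 - 0.0071363*I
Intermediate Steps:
t(r, o) = 4*o (t(r, o) = o*3 + o = 3*o + o = 4*o)
E(D) = -7*D²
E(257) - (-152782/(-14472 - 108715) + √(-33610 + t(-18, 158))/25447) = -7*257² - (-152782/(-14472 - 108715) + √(-33610 + 4*158)/25447) = -7*66049 - (-152782/(-123187) + √(-33610 + 632)*(1/25447)) = -462343 - (-152782*(-1/123187) + √(-32978)*(1/25447)) = -462343 - (152782/123187 + (I*√32978)*(1/25447)) = -462343 - (152782/123187 + I*√32978/25447) = -462343 + (-152782/123187 - I*√32978/25447) = -56954799923/123187 - I*√32978/25447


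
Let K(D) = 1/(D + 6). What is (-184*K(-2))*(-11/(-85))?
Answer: -506/85 ≈ -5.9529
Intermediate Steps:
K(D) = 1/(6 + D)
(-184*K(-2))*(-11/(-85)) = (-184/(6 - 2))*(-11/(-85)) = (-184/4)*(-11*(-1/85)) = -184*1/4*(11/85) = -46*11/85 = -506/85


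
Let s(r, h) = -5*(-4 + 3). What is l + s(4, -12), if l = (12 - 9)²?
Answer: 14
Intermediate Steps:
l = 9 (l = 3² = 9)
s(r, h) = 5 (s(r, h) = -5*(-1) = 5)
l + s(4, -12) = 9 + 5 = 14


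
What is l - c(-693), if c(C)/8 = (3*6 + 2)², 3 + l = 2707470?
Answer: 2704267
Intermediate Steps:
l = 2707467 (l = -3 + 2707470 = 2707467)
c(C) = 3200 (c(C) = 8*(3*6 + 2)² = 8*(18 + 2)² = 8*20² = 8*400 = 3200)
l - c(-693) = 2707467 - 1*3200 = 2707467 - 3200 = 2704267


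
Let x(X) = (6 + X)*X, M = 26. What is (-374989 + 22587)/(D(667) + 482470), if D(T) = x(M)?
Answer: -176201/241651 ≈ -0.72915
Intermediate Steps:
x(X) = X*(6 + X)
D(T) = 832 (D(T) = 26*(6 + 26) = 26*32 = 832)
(-374989 + 22587)/(D(667) + 482470) = (-374989 + 22587)/(832 + 482470) = -352402/483302 = -352402*1/483302 = -176201/241651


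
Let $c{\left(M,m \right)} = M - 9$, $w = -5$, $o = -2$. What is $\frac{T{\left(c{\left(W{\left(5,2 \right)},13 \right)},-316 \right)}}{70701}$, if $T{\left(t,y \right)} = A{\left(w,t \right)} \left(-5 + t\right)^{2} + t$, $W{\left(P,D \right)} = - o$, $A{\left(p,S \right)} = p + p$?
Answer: $- \frac{1447}{70701} \approx -0.020466$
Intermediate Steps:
$A{\left(p,S \right)} = 2 p$
$W{\left(P,D \right)} = 2$ ($W{\left(P,D \right)} = \left(-1\right) \left(-2\right) = 2$)
$c{\left(M,m \right)} = -9 + M$ ($c{\left(M,m \right)} = M - 9 = -9 + M$)
$T{\left(t,y \right)} = t - 10 \left(-5 + t\right)^{2}$ ($T{\left(t,y \right)} = 2 \left(-5\right) \left(-5 + t\right)^{2} + t = - 10 \left(-5 + t\right)^{2} + t = t - 10 \left(-5 + t\right)^{2}$)
$\frac{T{\left(c{\left(W{\left(5,2 \right)},13 \right)},-316 \right)}}{70701} = \frac{\left(-9 + 2\right) - 10 \left(-5 + \left(-9 + 2\right)\right)^{2}}{70701} = \left(-7 - 10 \left(-5 - 7\right)^{2}\right) \frac{1}{70701} = \left(-7 - 10 \left(-12\right)^{2}\right) \frac{1}{70701} = \left(-7 - 1440\right) \frac{1}{70701} = \left(-1447\right) \frac{1}{70701} = - \frac{1447}{70701}$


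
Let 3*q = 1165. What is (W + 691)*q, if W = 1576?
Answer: 2641055/3 ≈ 8.8035e+5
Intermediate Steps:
q = 1165/3 (q = (⅓)*1165 = 1165/3 ≈ 388.33)
(W + 691)*q = (1576 + 691)*(1165/3) = 2267*(1165/3) = 2641055/3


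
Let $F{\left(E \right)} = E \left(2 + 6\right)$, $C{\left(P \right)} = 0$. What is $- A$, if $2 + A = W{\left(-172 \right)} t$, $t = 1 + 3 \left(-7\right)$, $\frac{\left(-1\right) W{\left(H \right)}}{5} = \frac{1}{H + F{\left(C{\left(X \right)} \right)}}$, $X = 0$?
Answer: $\frac{111}{43} \approx 2.5814$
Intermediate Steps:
$F{\left(E \right)} = 8 E$ ($F{\left(E \right)} = E 8 = 8 E$)
$W{\left(H \right)} = - \frac{5}{H}$ ($W{\left(H \right)} = - \frac{5}{H + 8 \cdot 0} = - \frac{5}{H + 0} = - \frac{5}{H}$)
$t = -20$ ($t = 1 - 21 = -20$)
$A = - \frac{111}{43}$ ($A = -2 + - \frac{5}{-172} \left(-20\right) = -2 + \left(-5\right) \left(- \frac{1}{172}\right) \left(-20\right) = -2 + \frac{5}{172} \left(-20\right) = -2 - \frac{25}{43} = - \frac{111}{43} \approx -2.5814$)
$- A = \left(-1\right) \left(- \frac{111}{43}\right) = \frac{111}{43}$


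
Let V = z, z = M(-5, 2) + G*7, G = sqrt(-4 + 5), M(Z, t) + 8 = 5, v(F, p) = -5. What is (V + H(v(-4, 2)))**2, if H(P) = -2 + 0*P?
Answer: 4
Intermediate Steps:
M(Z, t) = -3 (M(Z, t) = -8 + 5 = -3)
G = 1 (G = sqrt(1) = 1)
z = 4 (z = -3 + 1*7 = -3 + 7 = 4)
V = 4
H(P) = -2 (H(P) = -2 + 0 = -2)
(V + H(v(-4, 2)))**2 = (4 - 2)**2 = 2**2 = 4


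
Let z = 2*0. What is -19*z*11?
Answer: 0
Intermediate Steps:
z = 0
-19*z*11 = -19*0*11 = 0*11 = 0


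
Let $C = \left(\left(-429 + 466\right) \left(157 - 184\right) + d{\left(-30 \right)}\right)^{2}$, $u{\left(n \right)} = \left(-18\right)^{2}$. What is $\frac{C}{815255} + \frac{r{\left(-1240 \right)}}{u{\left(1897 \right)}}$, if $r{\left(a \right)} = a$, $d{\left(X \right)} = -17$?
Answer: $- \frac{169116314}{66035655} \approx -2.561$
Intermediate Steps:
$u{\left(n \right)} = 324$
$C = 1032256$ ($C = \left(\left(-429 + 466\right) \left(157 - 184\right) - 17\right)^{2} = \left(37 \left(-27\right) - 17\right)^{2} = \left(-999 - 17\right)^{2} = \left(-1016\right)^{2} = 1032256$)
$\frac{C}{815255} + \frac{r{\left(-1240 \right)}}{u{\left(1897 \right)}} = \frac{1032256}{815255} - \frac{1240}{324} = 1032256 \cdot \frac{1}{815255} - \frac{310}{81} = \frac{1032256}{815255} - \frac{310}{81} = - \frac{169116314}{66035655}$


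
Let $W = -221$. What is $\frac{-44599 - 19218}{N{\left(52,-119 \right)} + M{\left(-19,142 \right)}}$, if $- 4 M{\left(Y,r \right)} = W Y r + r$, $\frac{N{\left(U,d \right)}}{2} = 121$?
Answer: $\frac{63817}{148858} \approx 0.42871$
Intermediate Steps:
$N{\left(U,d \right)} = 242$ ($N{\left(U,d \right)} = 2 \cdot 121 = 242$)
$M{\left(Y,r \right)} = - \frac{r}{4} + \frac{221 Y r}{4}$ ($M{\left(Y,r \right)} = - \frac{- 221 Y r + r}{4} = - \frac{r - 221 Y r}{4} = - \frac{r}{4} + \frac{221 Y r}{4}$)
$\frac{-44599 - 19218}{N{\left(52,-119 \right)} + M{\left(-19,142 \right)}} = \frac{-44599 - 19218}{242 + \frac{1}{4} \cdot 142 \left(-1 + 221 \left(-19\right)\right)} = - \frac{63817}{242 + \frac{1}{4} \cdot 142 \left(-1 - 4199\right)} = - \frac{63817}{242 + \frac{1}{4} \cdot 142 \left(-4200\right)} = - \frac{63817}{242 - 149100} = - \frac{63817}{-148858} = \left(-63817\right) \left(- \frac{1}{148858}\right) = \frac{63817}{148858}$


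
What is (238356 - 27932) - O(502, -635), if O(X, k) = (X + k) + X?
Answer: 210055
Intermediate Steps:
O(X, k) = k + 2*X
(238356 - 27932) - O(502, -635) = (238356 - 27932) - (-635 + 2*502) = 210424 - (-635 + 1004) = 210424 - 1*369 = 210424 - 369 = 210055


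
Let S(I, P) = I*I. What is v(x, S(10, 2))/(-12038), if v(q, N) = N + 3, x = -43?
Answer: -103/12038 ≈ -0.0085562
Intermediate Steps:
S(I, P) = I²
v(q, N) = 3 + N
v(x, S(10, 2))/(-12038) = (3 + 10²)/(-12038) = (3 + 100)*(-1/12038) = 103*(-1/12038) = -103/12038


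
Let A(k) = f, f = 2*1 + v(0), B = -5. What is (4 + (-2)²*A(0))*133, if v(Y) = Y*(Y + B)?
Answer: 1596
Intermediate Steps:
v(Y) = Y*(-5 + Y) (v(Y) = Y*(Y - 5) = Y*(-5 + Y))
f = 2 (f = 2*1 + 0*(-5 + 0) = 2 + 0*(-5) = 2 + 0 = 2)
A(k) = 2
(4 + (-2)²*A(0))*133 = (4 + (-2)²*2)*133 = (4 + 4*2)*133 = (4 + 8)*133 = 12*133 = 1596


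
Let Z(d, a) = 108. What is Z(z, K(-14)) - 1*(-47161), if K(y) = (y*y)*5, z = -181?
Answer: 47269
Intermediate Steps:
K(y) = 5*y**2 (K(y) = y**2*5 = 5*y**2)
Z(z, K(-14)) - 1*(-47161) = 108 - 1*(-47161) = 108 + 47161 = 47269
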